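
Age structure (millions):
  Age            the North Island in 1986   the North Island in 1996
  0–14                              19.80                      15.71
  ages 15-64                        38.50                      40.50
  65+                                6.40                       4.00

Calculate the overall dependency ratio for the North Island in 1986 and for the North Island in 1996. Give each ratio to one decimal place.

the North Island in 1986: (19.80 + 6.40) / 38.50 × 100 = 26.20 / 38.50 × 100 = 68.1
the North Island in 1996: (15.71 + 4.00) / 40.50 × 100 = 19.71 / 40.50 × 100 = 48.7

the North Island in 1986: 68.1
the North Island in 1996: 48.7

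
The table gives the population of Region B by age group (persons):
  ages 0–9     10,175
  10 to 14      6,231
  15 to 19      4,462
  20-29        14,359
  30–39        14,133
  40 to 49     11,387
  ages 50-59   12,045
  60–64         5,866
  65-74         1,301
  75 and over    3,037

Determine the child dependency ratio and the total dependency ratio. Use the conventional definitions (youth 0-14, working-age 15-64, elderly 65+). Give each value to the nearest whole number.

Youth dependency ratio: 26
Total dependency ratio: 33

0–14: 10,175 + 6,231 = 16,406
15–64: 4,462 + 14,359 + 14,133 + 11,387 + 12,045 + 5,866 = 62,252
65+: 1,301 + 3,037 = 4,338
Youth dependency ratio = 16,406 / 62,252 × 100 = 26
Total dependency ratio = (16,406 + 4,338) / 62,252 × 100 = 20,744 / 62,252 × 100 = 33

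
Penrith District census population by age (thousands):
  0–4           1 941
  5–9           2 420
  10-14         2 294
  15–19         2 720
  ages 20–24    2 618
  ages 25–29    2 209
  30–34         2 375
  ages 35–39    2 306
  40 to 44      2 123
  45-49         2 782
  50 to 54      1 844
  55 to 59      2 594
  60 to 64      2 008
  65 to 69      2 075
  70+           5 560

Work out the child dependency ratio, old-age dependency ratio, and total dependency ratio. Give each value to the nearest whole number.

0–14: 1 941 + 2 420 + 2 294 = 6 655
15–64: 2 720 + 2 618 + 2 209 + 2 375 + 2 306 + 2 123 + 2 782 + 1 844 + 2 594 + 2 008 = 23 579
65+: 2 075 + 5 560 = 7 635
Youth dependency ratio = 6 655 / 23 579 × 100 = 28
Old-age dependency ratio = 7 635 / 23 579 × 100 = 32
Total dependency ratio = (6 655 + 7 635) / 23 579 × 100 = 14 290 / 23 579 × 100 = 61

Youth dependency ratio: 28
Old-age dependency ratio: 32
Total dependency ratio: 61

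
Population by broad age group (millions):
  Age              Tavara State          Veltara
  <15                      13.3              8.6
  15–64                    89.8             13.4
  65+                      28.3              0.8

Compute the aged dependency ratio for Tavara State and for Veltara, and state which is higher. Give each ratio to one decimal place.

Tavara State: 28.3 / 89.8 × 100 = 31.5
Veltara: 0.8 / 13.4 × 100 = 6.0

Tavara State: 31.5
Veltara: 6.0
Higher: Tavara State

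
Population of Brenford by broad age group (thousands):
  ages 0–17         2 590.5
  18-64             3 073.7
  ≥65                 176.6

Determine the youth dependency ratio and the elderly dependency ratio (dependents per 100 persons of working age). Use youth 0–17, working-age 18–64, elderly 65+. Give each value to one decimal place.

Youth dependency ratio = 2 590.5 / 3 073.7 × 100 = 84.3
Old-age dependency ratio = 176.6 / 3 073.7 × 100 = 5.7

Youth dependency ratio: 84.3
Old-age dependency ratio: 5.7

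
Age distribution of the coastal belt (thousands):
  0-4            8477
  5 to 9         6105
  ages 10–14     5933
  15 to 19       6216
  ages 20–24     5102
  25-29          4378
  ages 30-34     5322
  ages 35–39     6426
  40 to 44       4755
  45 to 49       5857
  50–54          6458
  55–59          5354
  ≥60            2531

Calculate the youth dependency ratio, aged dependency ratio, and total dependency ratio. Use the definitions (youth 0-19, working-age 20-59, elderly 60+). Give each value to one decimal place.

0–19: 8477 + 6105 + 5933 + 6216 = 26731
20–59: 5102 + 4378 + 5322 + 6426 + 4755 + 5857 + 6458 + 5354 = 43652
60+: 2531
Youth dependency ratio = 26731 / 43652 × 100 = 61.2
Old-age dependency ratio = 2531 / 43652 × 100 = 5.8
Total dependency ratio = (26731 + 2531) / 43652 × 100 = 29262 / 43652 × 100 = 67.0

Youth dependency ratio: 61.2
Old-age dependency ratio: 5.8
Total dependency ratio: 67.0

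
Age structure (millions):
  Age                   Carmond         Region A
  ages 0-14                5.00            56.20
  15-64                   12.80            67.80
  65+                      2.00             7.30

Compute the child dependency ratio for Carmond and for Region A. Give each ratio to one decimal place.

Carmond: 39.1
Region A: 82.9

Carmond: 5.00 / 12.80 × 100 = 39.1
Region A: 56.20 / 67.80 × 100 = 82.9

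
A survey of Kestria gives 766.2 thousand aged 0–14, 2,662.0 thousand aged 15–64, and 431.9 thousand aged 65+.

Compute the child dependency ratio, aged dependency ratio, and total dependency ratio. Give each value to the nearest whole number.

Youth dependency ratio = 766.2 / 2,662.0 × 100 = 29
Old-age dependency ratio = 431.9 / 2,662.0 × 100 = 16
Total dependency ratio = (766.2 + 431.9) / 2,662.0 × 100 = 1,198.1 / 2,662.0 × 100 = 45

Youth dependency ratio: 29
Old-age dependency ratio: 16
Total dependency ratio: 45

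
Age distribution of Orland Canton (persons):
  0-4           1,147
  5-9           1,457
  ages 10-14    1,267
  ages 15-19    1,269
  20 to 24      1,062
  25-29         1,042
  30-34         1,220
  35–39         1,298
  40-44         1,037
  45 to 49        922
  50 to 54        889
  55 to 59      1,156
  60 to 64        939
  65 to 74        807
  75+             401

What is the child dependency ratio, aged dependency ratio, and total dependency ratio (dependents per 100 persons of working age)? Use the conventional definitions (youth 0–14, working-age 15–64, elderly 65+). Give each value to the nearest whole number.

Youth dependency ratio: 36
Old-age dependency ratio: 11
Total dependency ratio: 47

0–14: 1,147 + 1,457 + 1,267 = 3,871
15–64: 1,269 + 1,062 + 1,042 + 1,220 + 1,298 + 1,037 + 922 + 889 + 1,156 + 939 = 10,834
65+: 807 + 401 = 1,208
Youth dependency ratio = 3,871 / 10,834 × 100 = 36
Old-age dependency ratio = 1,208 / 10,834 × 100 = 11
Total dependency ratio = (3,871 + 1,208) / 10,834 × 100 = 5,079 / 10,834 × 100 = 47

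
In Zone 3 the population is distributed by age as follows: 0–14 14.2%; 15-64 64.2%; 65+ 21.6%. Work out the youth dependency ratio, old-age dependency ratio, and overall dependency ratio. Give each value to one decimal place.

Youth dependency ratio: 22.1
Old-age dependency ratio: 33.6
Total dependency ratio: 55.8

Youth dependency ratio = 14.2 / 64.2 × 100 = 22.1
Old-age dependency ratio = 21.6 / 64.2 × 100 = 33.6
Total dependency ratio = (14.2 + 21.6) / 64.2 × 100 = 35.8 / 64.2 × 100 = 55.8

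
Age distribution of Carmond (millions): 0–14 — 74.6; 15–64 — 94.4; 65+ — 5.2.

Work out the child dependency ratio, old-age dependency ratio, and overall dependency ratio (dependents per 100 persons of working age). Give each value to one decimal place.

Youth dependency ratio = 74.6 / 94.4 × 100 = 79.0
Old-age dependency ratio = 5.2 / 94.4 × 100 = 5.5
Total dependency ratio = (74.6 + 5.2) / 94.4 × 100 = 79.8 / 94.4 × 100 = 84.5

Youth dependency ratio: 79.0
Old-age dependency ratio: 5.5
Total dependency ratio: 84.5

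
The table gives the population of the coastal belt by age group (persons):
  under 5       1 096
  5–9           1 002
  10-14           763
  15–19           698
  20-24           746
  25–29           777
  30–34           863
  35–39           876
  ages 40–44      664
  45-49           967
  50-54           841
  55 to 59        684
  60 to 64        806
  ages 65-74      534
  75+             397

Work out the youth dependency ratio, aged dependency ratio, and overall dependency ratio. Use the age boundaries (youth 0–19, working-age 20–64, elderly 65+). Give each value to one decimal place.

Youth dependency ratio: 49.3
Old-age dependency ratio: 12.9
Total dependency ratio: 62.2

0–19: 1 096 + 1 002 + 763 + 698 = 3 559
20–64: 746 + 777 + 863 + 876 + 664 + 967 + 841 + 684 + 806 = 7 224
65+: 534 + 397 = 931
Youth dependency ratio = 3 559 / 7 224 × 100 = 49.3
Old-age dependency ratio = 931 / 7 224 × 100 = 12.9
Total dependency ratio = (3 559 + 931) / 7 224 × 100 = 4 490 / 7 224 × 100 = 62.2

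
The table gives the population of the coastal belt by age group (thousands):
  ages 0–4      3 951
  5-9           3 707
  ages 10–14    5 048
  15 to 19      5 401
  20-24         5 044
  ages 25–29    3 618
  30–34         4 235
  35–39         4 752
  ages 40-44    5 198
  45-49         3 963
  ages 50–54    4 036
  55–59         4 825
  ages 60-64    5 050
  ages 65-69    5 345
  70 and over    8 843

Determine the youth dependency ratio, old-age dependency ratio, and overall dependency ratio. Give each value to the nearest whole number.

0–14: 3 951 + 3 707 + 5 048 = 12 706
15–64: 5 401 + 5 044 + 3 618 + 4 235 + 4 752 + 5 198 + 3 963 + 4 036 + 4 825 + 5 050 = 46 122
65+: 5 345 + 8 843 = 14 188
Youth dependency ratio = 12 706 / 46 122 × 100 = 28
Old-age dependency ratio = 14 188 / 46 122 × 100 = 31
Total dependency ratio = (12 706 + 14 188) / 46 122 × 100 = 26 894 / 46 122 × 100 = 58

Youth dependency ratio: 28
Old-age dependency ratio: 31
Total dependency ratio: 58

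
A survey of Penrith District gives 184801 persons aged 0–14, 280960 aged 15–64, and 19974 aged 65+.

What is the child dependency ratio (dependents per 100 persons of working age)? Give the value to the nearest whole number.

Youth dependency ratio: 66

Youth dependency ratio = 184801 / 280960 × 100 = 66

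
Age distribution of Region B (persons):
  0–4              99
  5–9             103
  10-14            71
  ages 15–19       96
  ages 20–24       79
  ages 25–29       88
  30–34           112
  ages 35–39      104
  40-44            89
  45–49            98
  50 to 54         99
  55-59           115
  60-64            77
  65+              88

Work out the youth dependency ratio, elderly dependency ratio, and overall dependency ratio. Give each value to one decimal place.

0–14: 99 + 103 + 71 = 273
15–64: 96 + 79 + 88 + 112 + 104 + 89 + 98 + 99 + 115 + 77 = 957
65+: 88
Youth dependency ratio = 273 / 957 × 100 = 28.5
Old-age dependency ratio = 88 / 957 × 100 = 9.2
Total dependency ratio = (273 + 88) / 957 × 100 = 361 / 957 × 100 = 37.7

Youth dependency ratio: 28.5
Old-age dependency ratio: 9.2
Total dependency ratio: 37.7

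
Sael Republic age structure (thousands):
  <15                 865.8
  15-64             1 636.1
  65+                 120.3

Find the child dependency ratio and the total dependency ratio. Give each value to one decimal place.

Youth dependency ratio: 52.9
Total dependency ratio: 60.3

Youth dependency ratio = 865.8 / 1 636.1 × 100 = 52.9
Total dependency ratio = (865.8 + 120.3) / 1 636.1 × 100 = 986.1 / 1 636.1 × 100 = 60.3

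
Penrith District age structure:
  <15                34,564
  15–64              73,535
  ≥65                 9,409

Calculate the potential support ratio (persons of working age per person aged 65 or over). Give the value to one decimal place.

Potential support ratio: 7.8

Potential support ratio = 73,535 / 9,409 = 7.8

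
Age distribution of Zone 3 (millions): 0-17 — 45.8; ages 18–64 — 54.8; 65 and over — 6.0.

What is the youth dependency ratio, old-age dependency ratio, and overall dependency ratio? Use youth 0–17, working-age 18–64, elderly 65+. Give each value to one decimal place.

Youth dependency ratio = 45.8 / 54.8 × 100 = 83.6
Old-age dependency ratio = 6.0 / 54.8 × 100 = 10.9
Total dependency ratio = (45.8 + 6.0) / 54.8 × 100 = 51.8 / 54.8 × 100 = 94.5

Youth dependency ratio: 83.6
Old-age dependency ratio: 10.9
Total dependency ratio: 94.5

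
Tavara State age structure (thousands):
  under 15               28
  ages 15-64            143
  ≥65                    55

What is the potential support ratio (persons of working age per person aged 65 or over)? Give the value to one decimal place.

Potential support ratio: 2.6

Potential support ratio = 143 / 55 = 2.6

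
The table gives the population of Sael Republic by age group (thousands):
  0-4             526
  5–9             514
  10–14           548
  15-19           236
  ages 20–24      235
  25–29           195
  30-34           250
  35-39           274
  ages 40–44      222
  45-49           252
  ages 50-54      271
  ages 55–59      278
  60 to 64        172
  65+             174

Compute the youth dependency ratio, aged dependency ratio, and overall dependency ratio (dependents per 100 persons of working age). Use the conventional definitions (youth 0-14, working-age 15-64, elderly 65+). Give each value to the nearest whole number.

Youth dependency ratio: 67
Old-age dependency ratio: 7
Total dependency ratio: 74

0–14: 526 + 514 + 548 = 1,588
15–64: 236 + 235 + 195 + 250 + 274 + 222 + 252 + 271 + 278 + 172 = 2,385
65+: 174
Youth dependency ratio = 1,588 / 2,385 × 100 = 67
Old-age dependency ratio = 174 / 2,385 × 100 = 7
Total dependency ratio = (1,588 + 174) / 2,385 × 100 = 1,762 / 2,385 × 100 = 74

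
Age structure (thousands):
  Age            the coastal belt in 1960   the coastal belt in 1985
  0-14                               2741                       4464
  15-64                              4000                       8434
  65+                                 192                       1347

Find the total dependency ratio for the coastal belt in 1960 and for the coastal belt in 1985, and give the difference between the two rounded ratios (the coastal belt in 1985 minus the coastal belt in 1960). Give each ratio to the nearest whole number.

the coastal belt in 1960: 73
the coastal belt in 1985: 69
Difference: -4

the coastal belt in 1960: (2741 + 192) / 4000 × 100 = 2933 / 4000 × 100 = 73
the coastal belt in 1985: (4464 + 1347) / 8434 × 100 = 5811 / 8434 × 100 = 69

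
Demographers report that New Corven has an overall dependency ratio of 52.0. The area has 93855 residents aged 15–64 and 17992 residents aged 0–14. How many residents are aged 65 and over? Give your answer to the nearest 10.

Total dependency ratio = (youth + elderly) / working-age × 100
52.0 = (17992 + E) / 93855 × 100
⇒ 30810

Aged 65 and over: 30810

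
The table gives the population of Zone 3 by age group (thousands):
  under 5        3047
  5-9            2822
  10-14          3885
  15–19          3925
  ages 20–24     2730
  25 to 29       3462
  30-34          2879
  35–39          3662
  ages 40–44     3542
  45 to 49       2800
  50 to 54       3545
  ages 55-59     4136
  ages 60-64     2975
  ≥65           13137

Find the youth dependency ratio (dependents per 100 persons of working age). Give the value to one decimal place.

Youth dependency ratio: 29.0

0–14: 3047 + 2822 + 3885 = 9754
15–64: 3925 + 2730 + 3462 + 2879 + 3662 + 3542 + 2800 + 3545 + 4136 + 2975 = 33656
65+: 13137
Youth dependency ratio = 9754 / 33656 × 100 = 29.0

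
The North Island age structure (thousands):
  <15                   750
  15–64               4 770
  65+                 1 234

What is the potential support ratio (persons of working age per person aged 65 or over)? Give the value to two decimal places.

Potential support ratio: 3.87

Potential support ratio = 4 770 / 1 234 = 3.87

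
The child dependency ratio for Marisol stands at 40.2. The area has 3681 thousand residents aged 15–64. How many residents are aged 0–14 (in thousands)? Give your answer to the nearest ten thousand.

Youth dependency ratio = youth / working-age × 100
40.2 = Y / 3681 × 100
⇒ 1480

Aged 0–14: 1480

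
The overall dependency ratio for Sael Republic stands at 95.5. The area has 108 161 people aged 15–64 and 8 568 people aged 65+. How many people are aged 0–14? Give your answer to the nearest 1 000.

Aged 0–14: 95 000

Total dependency ratio = (youth + elderly) / working-age × 100
95.5 = (Y + 8 568) / 108 161 × 100
⇒ 95 000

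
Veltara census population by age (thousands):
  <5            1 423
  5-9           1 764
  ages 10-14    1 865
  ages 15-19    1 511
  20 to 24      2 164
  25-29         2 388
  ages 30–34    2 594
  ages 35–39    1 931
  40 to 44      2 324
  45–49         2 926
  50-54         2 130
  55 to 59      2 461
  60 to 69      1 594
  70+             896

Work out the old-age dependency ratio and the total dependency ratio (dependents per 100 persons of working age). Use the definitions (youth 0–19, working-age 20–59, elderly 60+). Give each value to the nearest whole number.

0–19: 1 423 + 1 764 + 1 865 + 1 511 = 6 563
20–59: 2 164 + 2 388 + 2 594 + 1 931 + 2 324 + 2 926 + 2 130 + 2 461 = 18 918
60+: 1 594 + 896 = 2 490
Old-age dependency ratio = 2 490 / 18 918 × 100 = 13
Total dependency ratio = (6 563 + 2 490) / 18 918 × 100 = 9 053 / 18 918 × 100 = 48

Old-age dependency ratio: 13
Total dependency ratio: 48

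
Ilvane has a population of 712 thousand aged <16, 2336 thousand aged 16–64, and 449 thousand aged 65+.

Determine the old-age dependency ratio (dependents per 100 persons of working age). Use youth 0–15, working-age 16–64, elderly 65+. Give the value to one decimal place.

Old-age dependency ratio = 449 / 2336 × 100 = 19.2

Old-age dependency ratio: 19.2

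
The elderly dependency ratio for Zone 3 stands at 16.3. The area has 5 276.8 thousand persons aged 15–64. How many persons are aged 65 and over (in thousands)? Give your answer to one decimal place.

Old-age dependency ratio = elderly / working-age × 100
16.3 = E / 5 276.8 × 100
⇒ 860.1

Aged 65 and over: 860.1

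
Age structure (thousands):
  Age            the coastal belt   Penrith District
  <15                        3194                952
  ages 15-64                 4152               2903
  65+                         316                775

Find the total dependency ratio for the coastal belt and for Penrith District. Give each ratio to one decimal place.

the coastal belt: 84.5
Penrith District: 59.5

the coastal belt: (3194 + 316) / 4152 × 100 = 3510 / 4152 × 100 = 84.5
Penrith District: (952 + 775) / 2903 × 100 = 1727 / 2903 × 100 = 59.5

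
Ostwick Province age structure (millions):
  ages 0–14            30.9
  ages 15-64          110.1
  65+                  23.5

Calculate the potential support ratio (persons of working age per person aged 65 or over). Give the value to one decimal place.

Potential support ratio: 4.7

Potential support ratio = 110.1 / 23.5 = 4.7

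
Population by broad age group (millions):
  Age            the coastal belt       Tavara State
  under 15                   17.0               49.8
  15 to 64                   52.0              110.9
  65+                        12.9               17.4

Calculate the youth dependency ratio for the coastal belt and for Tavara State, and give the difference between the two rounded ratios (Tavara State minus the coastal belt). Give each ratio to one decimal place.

the coastal belt: 32.7
Tavara State: 44.9
Difference: +12.2

the coastal belt: 17.0 / 52.0 × 100 = 32.7
Tavara State: 49.8 / 110.9 × 100 = 44.9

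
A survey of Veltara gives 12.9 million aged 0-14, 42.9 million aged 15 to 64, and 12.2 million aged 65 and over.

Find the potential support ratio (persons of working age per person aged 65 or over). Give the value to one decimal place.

Potential support ratio = 42.9 / 12.2 = 3.5

Potential support ratio: 3.5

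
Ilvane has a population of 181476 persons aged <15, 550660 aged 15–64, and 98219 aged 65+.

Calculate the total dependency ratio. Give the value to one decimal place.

Total dependency ratio = (181476 + 98219) / 550660 × 100 = 279695 / 550660 × 100 = 50.8

Total dependency ratio: 50.8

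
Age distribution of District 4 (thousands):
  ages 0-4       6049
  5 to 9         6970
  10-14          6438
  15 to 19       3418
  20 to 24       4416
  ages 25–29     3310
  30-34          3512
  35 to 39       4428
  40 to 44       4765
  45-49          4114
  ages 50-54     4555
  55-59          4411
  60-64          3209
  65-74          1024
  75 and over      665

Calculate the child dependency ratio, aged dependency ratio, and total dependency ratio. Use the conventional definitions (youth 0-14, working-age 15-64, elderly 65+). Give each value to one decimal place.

Youth dependency ratio: 48.5
Old-age dependency ratio: 4.2
Total dependency ratio: 52.7

0–14: 6049 + 6970 + 6438 = 19457
15–64: 3418 + 4416 + 3310 + 3512 + 4428 + 4765 + 4114 + 4555 + 4411 + 3209 = 40138
65+: 1024 + 665 = 1689
Youth dependency ratio = 19457 / 40138 × 100 = 48.5
Old-age dependency ratio = 1689 / 40138 × 100 = 4.2
Total dependency ratio = (19457 + 1689) / 40138 × 100 = 21146 / 40138 × 100 = 52.7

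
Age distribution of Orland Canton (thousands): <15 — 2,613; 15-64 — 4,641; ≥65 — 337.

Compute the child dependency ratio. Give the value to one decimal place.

Youth dependency ratio: 56.3

Youth dependency ratio = 2,613 / 4,641 × 100 = 56.3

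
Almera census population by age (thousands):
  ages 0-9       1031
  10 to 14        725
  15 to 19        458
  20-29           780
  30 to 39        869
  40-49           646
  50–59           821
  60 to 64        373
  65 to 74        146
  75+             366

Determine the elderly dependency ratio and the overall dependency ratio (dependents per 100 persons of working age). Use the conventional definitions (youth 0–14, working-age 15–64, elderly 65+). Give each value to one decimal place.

0–14: 1031 + 725 = 1756
15–64: 458 + 780 + 869 + 646 + 821 + 373 = 3947
65+: 146 + 366 = 512
Old-age dependency ratio = 512 / 3947 × 100 = 13.0
Total dependency ratio = (1756 + 512) / 3947 × 100 = 2268 / 3947 × 100 = 57.5

Old-age dependency ratio: 13.0
Total dependency ratio: 57.5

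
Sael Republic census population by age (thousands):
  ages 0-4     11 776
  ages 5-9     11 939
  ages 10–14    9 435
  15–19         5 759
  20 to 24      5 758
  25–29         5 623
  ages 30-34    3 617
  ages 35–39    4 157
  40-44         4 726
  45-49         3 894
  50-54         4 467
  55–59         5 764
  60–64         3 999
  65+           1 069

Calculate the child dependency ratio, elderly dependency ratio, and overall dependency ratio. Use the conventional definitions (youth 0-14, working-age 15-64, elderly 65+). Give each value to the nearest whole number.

Youth dependency ratio: 69
Old-age dependency ratio: 2
Total dependency ratio: 72

0–14: 11 776 + 11 939 + 9 435 = 33 150
15–64: 5 759 + 5 758 + 5 623 + 3 617 + 4 157 + 4 726 + 3 894 + 4 467 + 5 764 + 3 999 = 47 764
65+: 1 069
Youth dependency ratio = 33 150 / 47 764 × 100 = 69
Old-age dependency ratio = 1 069 / 47 764 × 100 = 2
Total dependency ratio = (33 150 + 1 069) / 47 764 × 100 = 34 219 / 47 764 × 100 = 72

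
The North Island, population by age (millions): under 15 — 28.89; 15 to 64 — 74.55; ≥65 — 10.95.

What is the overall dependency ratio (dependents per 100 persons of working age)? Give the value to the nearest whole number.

Total dependency ratio = (28.89 + 10.95) / 74.55 × 100 = 39.84 / 74.55 × 100 = 53

Total dependency ratio: 53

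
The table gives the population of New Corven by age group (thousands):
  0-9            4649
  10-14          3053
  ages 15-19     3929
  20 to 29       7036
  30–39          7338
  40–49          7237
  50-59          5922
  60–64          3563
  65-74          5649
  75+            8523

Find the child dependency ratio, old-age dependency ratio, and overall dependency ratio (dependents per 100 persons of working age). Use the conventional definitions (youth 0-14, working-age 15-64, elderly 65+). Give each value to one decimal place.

0–14: 4649 + 3053 = 7702
15–64: 3929 + 7036 + 7338 + 7237 + 5922 + 3563 = 35025
65+: 5649 + 8523 = 14172
Youth dependency ratio = 7702 / 35025 × 100 = 22.0
Old-age dependency ratio = 14172 / 35025 × 100 = 40.5
Total dependency ratio = (7702 + 14172) / 35025 × 100 = 21874 / 35025 × 100 = 62.5

Youth dependency ratio: 22.0
Old-age dependency ratio: 40.5
Total dependency ratio: 62.5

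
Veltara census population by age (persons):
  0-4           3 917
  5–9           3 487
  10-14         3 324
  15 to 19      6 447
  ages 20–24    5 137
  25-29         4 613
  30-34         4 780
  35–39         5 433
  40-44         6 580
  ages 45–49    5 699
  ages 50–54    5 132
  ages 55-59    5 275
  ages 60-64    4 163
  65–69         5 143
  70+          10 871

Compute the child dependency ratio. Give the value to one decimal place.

0–14: 3 917 + 3 487 + 3 324 = 10 728
15–64: 6 447 + 5 137 + 4 613 + 4 780 + 5 433 + 6 580 + 5 699 + 5 132 + 5 275 + 4 163 = 53 259
65+: 5 143 + 10 871 = 16 014
Youth dependency ratio = 10 728 / 53 259 × 100 = 20.1

Youth dependency ratio: 20.1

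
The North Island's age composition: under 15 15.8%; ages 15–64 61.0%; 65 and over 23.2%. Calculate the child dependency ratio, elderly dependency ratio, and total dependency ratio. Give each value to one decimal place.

Youth dependency ratio: 25.9
Old-age dependency ratio: 38.0
Total dependency ratio: 63.9

Youth dependency ratio = 15.8 / 61.0 × 100 = 25.9
Old-age dependency ratio = 23.2 / 61.0 × 100 = 38.0
Total dependency ratio = (15.8 + 23.2) / 61.0 × 100 = 39.0 / 61.0 × 100 = 63.9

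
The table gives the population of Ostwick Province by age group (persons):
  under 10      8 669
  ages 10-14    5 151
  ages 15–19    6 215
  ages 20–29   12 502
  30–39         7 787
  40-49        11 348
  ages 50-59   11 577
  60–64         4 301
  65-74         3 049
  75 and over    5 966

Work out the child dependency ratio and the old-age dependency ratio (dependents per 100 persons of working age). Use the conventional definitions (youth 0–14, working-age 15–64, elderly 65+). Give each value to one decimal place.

Youth dependency ratio: 25.7
Old-age dependency ratio: 16.8

0–14: 8 669 + 5 151 = 13 820
15–64: 6 215 + 12 502 + 7 787 + 11 348 + 11 577 + 4 301 = 53 730
65+: 3 049 + 5 966 = 9 015
Youth dependency ratio = 13 820 / 53 730 × 100 = 25.7
Old-age dependency ratio = 9 015 / 53 730 × 100 = 16.8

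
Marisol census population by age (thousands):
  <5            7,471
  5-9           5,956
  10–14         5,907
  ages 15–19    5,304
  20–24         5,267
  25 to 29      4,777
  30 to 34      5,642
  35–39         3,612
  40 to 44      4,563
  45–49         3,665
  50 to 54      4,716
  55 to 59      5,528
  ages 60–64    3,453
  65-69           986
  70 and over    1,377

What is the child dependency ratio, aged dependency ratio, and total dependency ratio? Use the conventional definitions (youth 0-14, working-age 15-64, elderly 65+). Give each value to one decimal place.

0–14: 7,471 + 5,956 + 5,907 = 19,334
15–64: 5,304 + 5,267 + 4,777 + 5,642 + 3,612 + 4,563 + 3,665 + 4,716 + 5,528 + 3,453 = 46,527
65+: 986 + 1,377 = 2,363
Youth dependency ratio = 19,334 / 46,527 × 100 = 41.6
Old-age dependency ratio = 2,363 / 46,527 × 100 = 5.1
Total dependency ratio = (19,334 + 2,363) / 46,527 × 100 = 21,697 / 46,527 × 100 = 46.6

Youth dependency ratio: 41.6
Old-age dependency ratio: 5.1
Total dependency ratio: 46.6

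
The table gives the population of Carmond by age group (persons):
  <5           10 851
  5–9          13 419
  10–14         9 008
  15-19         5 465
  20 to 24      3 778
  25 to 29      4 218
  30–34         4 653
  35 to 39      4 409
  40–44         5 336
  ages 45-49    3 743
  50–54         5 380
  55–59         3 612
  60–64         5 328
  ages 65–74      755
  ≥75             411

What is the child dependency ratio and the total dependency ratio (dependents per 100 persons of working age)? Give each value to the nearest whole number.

0–14: 10 851 + 13 419 + 9 008 = 33 278
15–64: 5 465 + 3 778 + 4 218 + 4 653 + 4 409 + 5 336 + 3 743 + 5 380 + 3 612 + 5 328 = 45 922
65+: 755 + 411 = 1 166
Youth dependency ratio = 33 278 / 45 922 × 100 = 72
Total dependency ratio = (33 278 + 1 166) / 45 922 × 100 = 34 444 / 45 922 × 100 = 75

Youth dependency ratio: 72
Total dependency ratio: 75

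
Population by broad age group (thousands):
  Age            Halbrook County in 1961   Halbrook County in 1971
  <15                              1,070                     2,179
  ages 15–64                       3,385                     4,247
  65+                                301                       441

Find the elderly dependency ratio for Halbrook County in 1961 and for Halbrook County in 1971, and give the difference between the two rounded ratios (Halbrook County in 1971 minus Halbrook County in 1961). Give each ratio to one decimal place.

Halbrook County in 1961: 301 / 3,385 × 100 = 8.9
Halbrook County in 1971: 441 / 4,247 × 100 = 10.4

Halbrook County in 1961: 8.9
Halbrook County in 1971: 10.4
Difference: +1.5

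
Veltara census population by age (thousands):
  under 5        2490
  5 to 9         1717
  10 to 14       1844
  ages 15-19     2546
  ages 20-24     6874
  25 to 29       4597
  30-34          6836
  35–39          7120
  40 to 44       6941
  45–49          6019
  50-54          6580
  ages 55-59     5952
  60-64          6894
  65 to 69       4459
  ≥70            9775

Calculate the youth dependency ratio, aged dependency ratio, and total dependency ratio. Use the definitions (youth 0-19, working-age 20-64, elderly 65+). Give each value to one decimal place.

Youth dependency ratio: 14.9
Old-age dependency ratio: 24.6
Total dependency ratio: 39.5

0–19: 2490 + 1717 + 1844 + 2546 = 8597
20–64: 6874 + 4597 + 6836 + 7120 + 6941 + 6019 + 6580 + 5952 + 6894 = 57813
65+: 4459 + 9775 = 14234
Youth dependency ratio = 8597 / 57813 × 100 = 14.9
Old-age dependency ratio = 14234 / 57813 × 100 = 24.6
Total dependency ratio = (8597 + 14234) / 57813 × 100 = 22831 / 57813 × 100 = 39.5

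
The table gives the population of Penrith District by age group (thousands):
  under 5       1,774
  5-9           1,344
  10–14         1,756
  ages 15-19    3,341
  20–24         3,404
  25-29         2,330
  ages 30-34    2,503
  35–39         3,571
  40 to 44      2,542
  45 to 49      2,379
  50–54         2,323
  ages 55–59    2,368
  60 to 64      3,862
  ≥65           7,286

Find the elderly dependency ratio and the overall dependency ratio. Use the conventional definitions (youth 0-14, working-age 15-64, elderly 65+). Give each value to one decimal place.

Old-age dependency ratio: 25.5
Total dependency ratio: 42.5

0–14: 1,774 + 1,344 + 1,756 = 4,874
15–64: 3,341 + 3,404 + 2,330 + 2,503 + 3,571 + 2,542 + 2,379 + 2,323 + 2,368 + 3,862 = 28,623
65+: 7,286
Old-age dependency ratio = 7,286 / 28,623 × 100 = 25.5
Total dependency ratio = (4,874 + 7,286) / 28,623 × 100 = 12,160 / 28,623 × 100 = 42.5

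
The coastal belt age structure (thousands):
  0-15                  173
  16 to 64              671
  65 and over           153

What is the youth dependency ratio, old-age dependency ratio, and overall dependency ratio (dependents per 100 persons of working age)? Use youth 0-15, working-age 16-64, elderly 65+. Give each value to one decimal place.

Youth dependency ratio: 25.8
Old-age dependency ratio: 22.8
Total dependency ratio: 48.6

Youth dependency ratio = 173 / 671 × 100 = 25.8
Old-age dependency ratio = 153 / 671 × 100 = 22.8
Total dependency ratio = (173 + 153) / 671 × 100 = 326 / 671 × 100 = 48.6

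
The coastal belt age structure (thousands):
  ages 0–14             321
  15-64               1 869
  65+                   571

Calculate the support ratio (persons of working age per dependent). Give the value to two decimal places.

Support ratio: 2.10

Support ratio = 1 869 / (321 + 571) = 1 869 / 892 = 2.10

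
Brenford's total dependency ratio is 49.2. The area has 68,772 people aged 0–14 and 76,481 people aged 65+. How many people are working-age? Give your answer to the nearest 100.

Total dependency ratio = (youth + elderly) / working-age × 100
49.2 = (68,772 + 76,481) / W × 100
⇒ 295,200

Working-age: 295,200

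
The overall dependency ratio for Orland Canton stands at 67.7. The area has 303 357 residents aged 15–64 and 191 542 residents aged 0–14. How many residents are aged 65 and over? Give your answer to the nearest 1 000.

Aged 65 and over: 14 000

Total dependency ratio = (youth + elderly) / working-age × 100
67.7 = (191 542 + E) / 303 357 × 100
⇒ 14 000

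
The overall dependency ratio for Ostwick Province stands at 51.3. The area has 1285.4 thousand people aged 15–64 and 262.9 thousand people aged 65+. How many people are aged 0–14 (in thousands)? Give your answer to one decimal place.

Aged 0–14: 396.5

Total dependency ratio = (youth + elderly) / working-age × 100
51.3 = (Y + 262.9) / 1285.4 × 100
⇒ 396.5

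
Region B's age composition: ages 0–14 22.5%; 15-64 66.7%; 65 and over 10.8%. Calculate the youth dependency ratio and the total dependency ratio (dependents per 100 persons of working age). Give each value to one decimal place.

Youth dependency ratio: 33.7
Total dependency ratio: 49.9

Youth dependency ratio = 22.5 / 66.7 × 100 = 33.7
Total dependency ratio = (22.5 + 10.8) / 66.7 × 100 = 33.3 / 66.7 × 100 = 49.9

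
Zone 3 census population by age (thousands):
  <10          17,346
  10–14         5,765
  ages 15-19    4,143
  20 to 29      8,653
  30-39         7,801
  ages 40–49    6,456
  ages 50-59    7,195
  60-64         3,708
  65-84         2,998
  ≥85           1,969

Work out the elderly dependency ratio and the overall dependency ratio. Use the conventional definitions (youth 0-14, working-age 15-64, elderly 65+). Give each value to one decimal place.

Old-age dependency ratio: 13.1
Total dependency ratio: 74.0

0–14: 17,346 + 5,765 = 23,111
15–64: 4,143 + 8,653 + 7,801 + 6,456 + 7,195 + 3,708 = 37,956
65+: 2,998 + 1,969 = 4,967
Old-age dependency ratio = 4,967 / 37,956 × 100 = 13.1
Total dependency ratio = (23,111 + 4,967) / 37,956 × 100 = 28,078 / 37,956 × 100 = 74.0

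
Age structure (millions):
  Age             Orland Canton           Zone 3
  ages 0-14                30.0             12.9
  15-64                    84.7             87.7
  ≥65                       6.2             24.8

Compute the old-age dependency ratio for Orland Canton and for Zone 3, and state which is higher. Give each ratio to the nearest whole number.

Orland Canton: 6.2 / 84.7 × 100 = 7
Zone 3: 24.8 / 87.7 × 100 = 28

Orland Canton: 7
Zone 3: 28
Higher: Zone 3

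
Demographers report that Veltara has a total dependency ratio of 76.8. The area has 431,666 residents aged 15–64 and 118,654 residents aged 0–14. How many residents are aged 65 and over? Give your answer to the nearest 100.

Aged 65 and over: 212,900

Total dependency ratio = (youth + elderly) / working-age × 100
76.8 = (118,654 + E) / 431,666 × 100
⇒ 212,900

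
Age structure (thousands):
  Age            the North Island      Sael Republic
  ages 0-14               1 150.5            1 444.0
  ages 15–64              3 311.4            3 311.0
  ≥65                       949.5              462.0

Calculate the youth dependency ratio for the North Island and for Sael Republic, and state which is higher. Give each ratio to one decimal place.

the North Island: 1 150.5 / 3 311.4 × 100 = 34.7
Sael Republic: 1 444.0 / 3 311.0 × 100 = 43.6

the North Island: 34.7
Sael Republic: 43.6
Higher: Sael Republic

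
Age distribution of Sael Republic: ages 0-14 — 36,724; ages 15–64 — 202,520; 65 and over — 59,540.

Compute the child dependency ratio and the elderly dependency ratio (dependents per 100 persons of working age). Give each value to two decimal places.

Youth dependency ratio: 18.13
Old-age dependency ratio: 29.40

Youth dependency ratio = 36,724 / 202,520 × 100 = 18.13
Old-age dependency ratio = 59,540 / 202,520 × 100 = 29.40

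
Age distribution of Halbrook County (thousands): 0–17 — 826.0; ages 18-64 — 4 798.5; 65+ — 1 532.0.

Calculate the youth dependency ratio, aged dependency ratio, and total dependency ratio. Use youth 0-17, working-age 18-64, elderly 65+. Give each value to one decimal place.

Youth dependency ratio = 826.0 / 4 798.5 × 100 = 17.2
Old-age dependency ratio = 1 532.0 / 4 798.5 × 100 = 31.9
Total dependency ratio = (826.0 + 1 532.0) / 4 798.5 × 100 = 2 358.0 / 4 798.5 × 100 = 49.1

Youth dependency ratio: 17.2
Old-age dependency ratio: 31.9
Total dependency ratio: 49.1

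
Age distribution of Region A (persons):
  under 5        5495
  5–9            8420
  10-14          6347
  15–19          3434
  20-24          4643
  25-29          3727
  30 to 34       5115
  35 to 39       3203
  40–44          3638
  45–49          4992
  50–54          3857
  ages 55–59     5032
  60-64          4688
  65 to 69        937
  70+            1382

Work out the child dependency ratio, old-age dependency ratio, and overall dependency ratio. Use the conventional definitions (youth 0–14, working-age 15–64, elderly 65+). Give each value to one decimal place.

Youth dependency ratio: 47.9
Old-age dependency ratio: 5.5
Total dependency ratio: 53.3

0–14: 5495 + 8420 + 6347 = 20262
15–64: 3434 + 4643 + 3727 + 5115 + 3203 + 3638 + 4992 + 3857 + 5032 + 4688 = 42329
65+: 937 + 1382 = 2319
Youth dependency ratio = 20262 / 42329 × 100 = 47.9
Old-age dependency ratio = 2319 / 42329 × 100 = 5.5
Total dependency ratio = (20262 + 2319) / 42329 × 100 = 22581 / 42329 × 100 = 53.3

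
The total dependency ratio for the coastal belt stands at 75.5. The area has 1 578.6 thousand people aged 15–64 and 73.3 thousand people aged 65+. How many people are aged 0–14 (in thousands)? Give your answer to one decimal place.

Aged 0–14: 1 118.5

Total dependency ratio = (youth + elderly) / working-age × 100
75.5 = (Y + 73.3) / 1 578.6 × 100
⇒ 1 118.5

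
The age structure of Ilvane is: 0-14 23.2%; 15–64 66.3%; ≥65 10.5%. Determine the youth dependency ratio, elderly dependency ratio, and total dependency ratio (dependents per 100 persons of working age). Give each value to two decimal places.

Youth dependency ratio = 23.2 / 66.3 × 100 = 34.99
Old-age dependency ratio = 10.5 / 66.3 × 100 = 15.84
Total dependency ratio = (23.2 + 10.5) / 66.3 × 100 = 33.7 / 66.3 × 100 = 50.83

Youth dependency ratio: 34.99
Old-age dependency ratio: 15.84
Total dependency ratio: 50.83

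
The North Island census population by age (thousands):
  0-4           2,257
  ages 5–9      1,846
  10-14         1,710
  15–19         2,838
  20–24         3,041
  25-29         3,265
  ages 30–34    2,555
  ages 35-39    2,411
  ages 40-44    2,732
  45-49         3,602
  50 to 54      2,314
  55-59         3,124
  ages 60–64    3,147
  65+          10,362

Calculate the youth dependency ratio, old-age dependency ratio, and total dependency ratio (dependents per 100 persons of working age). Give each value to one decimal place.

Youth dependency ratio: 20.0
Old-age dependency ratio: 35.7
Total dependency ratio: 55.7

0–14: 2,257 + 1,846 + 1,710 = 5,813
15–64: 2,838 + 3,041 + 3,265 + 2,555 + 2,411 + 2,732 + 3,602 + 2,314 + 3,124 + 3,147 = 29,029
65+: 10,362
Youth dependency ratio = 5,813 / 29,029 × 100 = 20.0
Old-age dependency ratio = 10,362 / 29,029 × 100 = 35.7
Total dependency ratio = (5,813 + 10,362) / 29,029 × 100 = 16,175 / 29,029 × 100 = 55.7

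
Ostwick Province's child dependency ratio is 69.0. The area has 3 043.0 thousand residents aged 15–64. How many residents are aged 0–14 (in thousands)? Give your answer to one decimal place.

Aged 0–14: 2 099.7

Youth dependency ratio = youth / working-age × 100
69.0 = Y / 3 043.0 × 100
⇒ 2 099.7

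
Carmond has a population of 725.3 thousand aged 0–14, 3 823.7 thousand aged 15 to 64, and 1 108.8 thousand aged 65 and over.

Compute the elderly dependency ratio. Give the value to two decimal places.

Old-age dependency ratio: 29.00

Old-age dependency ratio = 1 108.8 / 3 823.7 × 100 = 29.00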